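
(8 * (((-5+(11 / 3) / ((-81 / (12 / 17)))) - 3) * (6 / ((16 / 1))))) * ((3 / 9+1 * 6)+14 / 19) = -170.36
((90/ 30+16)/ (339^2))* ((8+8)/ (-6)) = -152/ 344763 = -0.00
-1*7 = -7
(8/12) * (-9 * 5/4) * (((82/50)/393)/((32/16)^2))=-41/5240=-0.01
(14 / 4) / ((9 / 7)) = 49 / 18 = 2.72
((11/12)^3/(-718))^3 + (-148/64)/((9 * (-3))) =163577105151070933/1909873255240433664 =0.09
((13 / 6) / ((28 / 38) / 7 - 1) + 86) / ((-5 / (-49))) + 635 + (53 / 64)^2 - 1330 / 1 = 26060699 / 208896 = 124.75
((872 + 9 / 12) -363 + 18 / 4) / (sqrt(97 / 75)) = 10285 * sqrt(291) / 388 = 452.19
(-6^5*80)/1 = -622080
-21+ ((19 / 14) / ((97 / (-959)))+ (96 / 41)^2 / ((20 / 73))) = -23490937 / 1630570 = -14.41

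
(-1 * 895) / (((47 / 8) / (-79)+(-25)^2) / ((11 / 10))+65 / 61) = -37954444 / 24137321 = -1.57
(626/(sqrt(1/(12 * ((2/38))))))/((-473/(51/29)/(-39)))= 72.14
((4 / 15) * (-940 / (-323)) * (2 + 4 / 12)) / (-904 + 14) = -2632 / 1293615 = -0.00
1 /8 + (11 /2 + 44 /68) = 853 /136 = 6.27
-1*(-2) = 2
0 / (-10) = 0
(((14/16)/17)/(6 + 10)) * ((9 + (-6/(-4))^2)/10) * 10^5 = 196875/544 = 361.90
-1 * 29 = -29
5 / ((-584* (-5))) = 1 / 584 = 0.00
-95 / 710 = -19 / 142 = -0.13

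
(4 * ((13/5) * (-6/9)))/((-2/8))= 416/15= 27.73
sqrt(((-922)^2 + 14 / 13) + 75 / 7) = 3* sqrt(782182583) / 91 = 922.01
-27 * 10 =-270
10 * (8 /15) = 16 /3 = 5.33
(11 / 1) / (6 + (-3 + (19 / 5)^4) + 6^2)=6875 / 154696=0.04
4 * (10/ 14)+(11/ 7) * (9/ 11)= 29/ 7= 4.14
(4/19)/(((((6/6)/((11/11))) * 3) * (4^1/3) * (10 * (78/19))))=1/780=0.00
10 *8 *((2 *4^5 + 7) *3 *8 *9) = 35510400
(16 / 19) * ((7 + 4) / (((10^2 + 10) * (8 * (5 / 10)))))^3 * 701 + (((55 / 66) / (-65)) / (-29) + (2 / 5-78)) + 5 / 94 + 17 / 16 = -308952356393 / 4039932000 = -76.47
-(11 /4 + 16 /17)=-251 /68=-3.69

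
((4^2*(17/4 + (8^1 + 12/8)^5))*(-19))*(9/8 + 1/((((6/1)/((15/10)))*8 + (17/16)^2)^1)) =-3687517541305/135696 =-27174843.34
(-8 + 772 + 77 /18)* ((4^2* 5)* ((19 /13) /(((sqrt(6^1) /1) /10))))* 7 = 367851400* sqrt(6) /351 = 2567088.98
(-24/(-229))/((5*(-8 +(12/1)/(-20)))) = -24/9847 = -0.00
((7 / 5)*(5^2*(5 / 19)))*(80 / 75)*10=5600 / 57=98.25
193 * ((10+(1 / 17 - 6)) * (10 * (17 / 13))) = 133170 / 13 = 10243.85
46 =46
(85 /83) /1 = 85 /83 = 1.02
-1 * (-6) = 6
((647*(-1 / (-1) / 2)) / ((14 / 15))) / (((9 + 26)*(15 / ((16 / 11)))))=2588 / 2695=0.96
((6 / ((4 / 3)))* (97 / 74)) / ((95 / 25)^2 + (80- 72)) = 7275 / 27676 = 0.26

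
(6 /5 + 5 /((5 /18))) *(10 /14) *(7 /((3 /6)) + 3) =1632 /7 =233.14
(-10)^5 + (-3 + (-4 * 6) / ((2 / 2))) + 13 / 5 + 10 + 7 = -500037 / 5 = -100007.40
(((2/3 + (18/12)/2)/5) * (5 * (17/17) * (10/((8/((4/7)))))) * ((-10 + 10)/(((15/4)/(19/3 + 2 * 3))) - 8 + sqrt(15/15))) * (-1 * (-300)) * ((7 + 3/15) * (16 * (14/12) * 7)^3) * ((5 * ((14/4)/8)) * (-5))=1120018480000/3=373339493333.33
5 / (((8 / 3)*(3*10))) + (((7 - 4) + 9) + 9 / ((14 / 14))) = 337 / 16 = 21.06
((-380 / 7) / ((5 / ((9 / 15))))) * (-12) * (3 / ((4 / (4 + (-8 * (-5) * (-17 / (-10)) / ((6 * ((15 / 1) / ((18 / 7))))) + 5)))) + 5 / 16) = 815841 / 1225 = 665.99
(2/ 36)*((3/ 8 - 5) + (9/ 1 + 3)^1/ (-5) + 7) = -1/ 720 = -0.00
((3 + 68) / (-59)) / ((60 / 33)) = -0.66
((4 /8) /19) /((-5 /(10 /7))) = -1 /133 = -0.01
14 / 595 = 2 / 85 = 0.02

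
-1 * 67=-67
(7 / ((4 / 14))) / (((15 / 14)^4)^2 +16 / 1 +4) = 36156831872 / 32078671745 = 1.13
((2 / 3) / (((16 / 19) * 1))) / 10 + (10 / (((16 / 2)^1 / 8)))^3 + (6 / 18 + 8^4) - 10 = 406913 / 80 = 5086.41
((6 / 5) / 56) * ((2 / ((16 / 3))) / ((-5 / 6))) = -0.01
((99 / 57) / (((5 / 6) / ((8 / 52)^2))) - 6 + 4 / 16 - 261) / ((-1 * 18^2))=0.82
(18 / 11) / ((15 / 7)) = 0.76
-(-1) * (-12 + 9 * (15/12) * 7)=267/4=66.75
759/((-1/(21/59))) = -15939/59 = -270.15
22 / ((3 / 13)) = 286 / 3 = 95.33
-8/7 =-1.14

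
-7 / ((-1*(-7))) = -1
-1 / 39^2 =-1 / 1521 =-0.00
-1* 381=-381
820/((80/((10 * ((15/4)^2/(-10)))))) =-9225/64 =-144.14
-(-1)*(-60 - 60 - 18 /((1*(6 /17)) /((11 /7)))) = -200.14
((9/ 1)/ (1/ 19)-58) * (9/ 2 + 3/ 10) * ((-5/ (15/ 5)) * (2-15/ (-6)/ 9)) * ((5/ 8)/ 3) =-23165/ 54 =-428.98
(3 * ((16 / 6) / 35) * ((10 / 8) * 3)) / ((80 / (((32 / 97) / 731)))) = 12 / 2481745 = 0.00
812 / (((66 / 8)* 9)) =3248 / 297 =10.94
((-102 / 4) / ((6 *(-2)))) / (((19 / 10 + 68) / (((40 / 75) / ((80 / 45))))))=17 / 1864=0.01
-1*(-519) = 519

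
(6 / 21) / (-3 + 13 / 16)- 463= -113467 / 245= -463.13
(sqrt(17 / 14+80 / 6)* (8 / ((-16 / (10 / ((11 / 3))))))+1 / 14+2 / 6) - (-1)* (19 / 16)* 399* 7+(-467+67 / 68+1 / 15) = 27142893 / 9520 - 5* sqrt(25662) / 154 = 2845.94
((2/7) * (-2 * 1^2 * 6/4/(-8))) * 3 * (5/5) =9/28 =0.32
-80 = -80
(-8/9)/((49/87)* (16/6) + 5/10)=-0.44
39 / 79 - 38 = -2963 / 79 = -37.51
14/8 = 7/4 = 1.75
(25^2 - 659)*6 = -204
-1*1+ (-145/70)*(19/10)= -691/140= -4.94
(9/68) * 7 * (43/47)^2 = 116487/150212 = 0.78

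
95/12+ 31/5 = 847/60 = 14.12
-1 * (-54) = 54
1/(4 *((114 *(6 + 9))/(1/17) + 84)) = 1/116616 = 0.00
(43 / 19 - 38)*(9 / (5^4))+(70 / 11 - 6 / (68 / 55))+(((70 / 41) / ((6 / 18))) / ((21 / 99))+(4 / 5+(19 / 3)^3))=1376508881377 / 4916463750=279.98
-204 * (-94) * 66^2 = 83530656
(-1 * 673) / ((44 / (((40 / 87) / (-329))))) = 6730 / 314853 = 0.02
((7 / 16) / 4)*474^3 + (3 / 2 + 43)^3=23472335 / 2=11736167.50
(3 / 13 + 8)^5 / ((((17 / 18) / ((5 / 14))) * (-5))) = -126229655763 / 44183867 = -2856.92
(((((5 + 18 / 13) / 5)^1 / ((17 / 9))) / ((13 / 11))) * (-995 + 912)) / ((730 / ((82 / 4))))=-27962451 / 20972900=-1.33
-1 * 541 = -541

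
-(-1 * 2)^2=-4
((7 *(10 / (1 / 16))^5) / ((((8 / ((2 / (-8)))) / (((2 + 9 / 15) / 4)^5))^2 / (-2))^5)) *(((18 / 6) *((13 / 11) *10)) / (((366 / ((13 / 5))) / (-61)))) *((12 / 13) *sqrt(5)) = 0.00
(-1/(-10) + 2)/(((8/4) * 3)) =7/20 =0.35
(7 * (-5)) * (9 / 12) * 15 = -1575 / 4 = -393.75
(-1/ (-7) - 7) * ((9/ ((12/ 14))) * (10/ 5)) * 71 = -10224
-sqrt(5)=-2.24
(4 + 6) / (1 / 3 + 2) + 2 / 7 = 32 / 7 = 4.57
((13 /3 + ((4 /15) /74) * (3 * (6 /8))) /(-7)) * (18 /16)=-14457 /20720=-0.70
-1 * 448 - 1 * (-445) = -3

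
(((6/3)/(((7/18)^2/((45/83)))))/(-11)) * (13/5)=-75816/44737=-1.69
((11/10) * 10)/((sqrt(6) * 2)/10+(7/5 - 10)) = -2365/1843 - 55 * sqrt(6)/1843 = -1.36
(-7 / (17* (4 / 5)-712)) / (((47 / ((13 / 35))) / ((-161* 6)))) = -2093 / 27354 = -0.08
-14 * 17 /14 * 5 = -85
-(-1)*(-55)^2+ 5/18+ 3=54509/18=3028.28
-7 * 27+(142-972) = -1019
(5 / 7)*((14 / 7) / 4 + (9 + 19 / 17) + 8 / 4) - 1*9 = 3 / 238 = 0.01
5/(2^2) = 5/4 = 1.25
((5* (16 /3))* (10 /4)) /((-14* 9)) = -100 /189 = -0.53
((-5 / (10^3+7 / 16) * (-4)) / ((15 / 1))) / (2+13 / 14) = 896 / 1968861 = 0.00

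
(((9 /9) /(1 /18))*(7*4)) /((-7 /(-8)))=576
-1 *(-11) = 11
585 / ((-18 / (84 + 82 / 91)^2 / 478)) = -71330835820 / 637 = -111979334.10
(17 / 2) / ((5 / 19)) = 323 / 10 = 32.30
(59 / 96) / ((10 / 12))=59 / 80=0.74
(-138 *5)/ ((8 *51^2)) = -115/ 3468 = -0.03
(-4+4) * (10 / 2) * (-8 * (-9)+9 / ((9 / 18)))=0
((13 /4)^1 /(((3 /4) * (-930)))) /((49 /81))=-117 /15190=-0.01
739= 739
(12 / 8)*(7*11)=231 / 2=115.50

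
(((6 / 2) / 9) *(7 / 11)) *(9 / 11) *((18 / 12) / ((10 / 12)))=189 / 605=0.31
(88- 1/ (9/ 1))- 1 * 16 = 647/ 9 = 71.89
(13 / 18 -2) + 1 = -5 / 18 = -0.28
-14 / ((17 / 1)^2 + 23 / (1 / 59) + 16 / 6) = -21 / 2473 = -0.01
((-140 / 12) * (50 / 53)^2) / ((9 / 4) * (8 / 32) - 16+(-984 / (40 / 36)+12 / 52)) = 91000000 / 7894742253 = 0.01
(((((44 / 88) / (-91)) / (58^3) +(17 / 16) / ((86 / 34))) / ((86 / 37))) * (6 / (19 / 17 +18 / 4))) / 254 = 1584206319 / 2084663725508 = 0.00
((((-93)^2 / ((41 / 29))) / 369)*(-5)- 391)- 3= -476.89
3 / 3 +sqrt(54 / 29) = 1 +3 * sqrt(174) / 29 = 2.36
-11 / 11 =-1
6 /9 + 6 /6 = 5 /3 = 1.67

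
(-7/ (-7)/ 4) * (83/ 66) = 83/ 264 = 0.31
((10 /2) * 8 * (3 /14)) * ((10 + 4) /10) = 12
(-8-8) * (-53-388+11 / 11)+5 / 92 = 647685 / 92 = 7040.05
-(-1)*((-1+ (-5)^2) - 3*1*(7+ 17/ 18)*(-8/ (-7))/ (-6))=1798/ 63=28.54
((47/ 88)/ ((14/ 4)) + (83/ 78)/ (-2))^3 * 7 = -11836763639/ 30949806888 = -0.38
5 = 5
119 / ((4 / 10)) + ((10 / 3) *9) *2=715 / 2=357.50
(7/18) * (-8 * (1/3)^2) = -28/81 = -0.35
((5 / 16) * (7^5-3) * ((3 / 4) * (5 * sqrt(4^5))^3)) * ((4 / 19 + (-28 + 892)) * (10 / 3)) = 882949376000000 / 19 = 46471019789473.68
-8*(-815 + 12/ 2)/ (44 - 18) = 3236/ 13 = 248.92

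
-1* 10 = -10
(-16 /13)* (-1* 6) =96 /13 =7.38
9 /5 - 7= -26 /5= -5.20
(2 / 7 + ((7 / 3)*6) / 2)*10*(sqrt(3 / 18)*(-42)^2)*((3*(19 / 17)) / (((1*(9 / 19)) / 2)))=303240*sqrt(6)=742783.27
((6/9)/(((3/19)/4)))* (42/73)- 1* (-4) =3004/219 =13.72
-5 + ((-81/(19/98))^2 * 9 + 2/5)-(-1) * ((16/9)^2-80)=229666264517/146205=1570850.96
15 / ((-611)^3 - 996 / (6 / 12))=-15 / 228101123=-0.00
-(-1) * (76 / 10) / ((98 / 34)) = 646 / 245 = 2.64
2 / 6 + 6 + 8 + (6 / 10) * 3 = 242 / 15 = 16.13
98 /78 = 49 /39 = 1.26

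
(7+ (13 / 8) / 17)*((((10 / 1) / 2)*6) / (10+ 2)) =4825 / 272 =17.74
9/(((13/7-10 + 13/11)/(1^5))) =-693/536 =-1.29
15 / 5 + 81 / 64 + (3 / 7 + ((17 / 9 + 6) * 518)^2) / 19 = 605977291813 / 689472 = 878900.51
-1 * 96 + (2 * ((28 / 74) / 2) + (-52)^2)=96510 / 37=2608.38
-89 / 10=-8.90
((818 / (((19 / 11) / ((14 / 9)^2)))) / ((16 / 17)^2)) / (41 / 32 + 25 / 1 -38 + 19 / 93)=-112.35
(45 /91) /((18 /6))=15 /91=0.16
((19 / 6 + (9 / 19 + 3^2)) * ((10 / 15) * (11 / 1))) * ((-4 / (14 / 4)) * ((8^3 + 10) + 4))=-66701008 / 1197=-55723.48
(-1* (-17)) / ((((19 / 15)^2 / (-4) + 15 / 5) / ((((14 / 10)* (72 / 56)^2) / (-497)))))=-247860 / 8137381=-0.03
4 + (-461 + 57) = -400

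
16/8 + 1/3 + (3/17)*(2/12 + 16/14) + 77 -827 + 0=-533669/714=-747.44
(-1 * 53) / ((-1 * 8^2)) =53 / 64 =0.83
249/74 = 3.36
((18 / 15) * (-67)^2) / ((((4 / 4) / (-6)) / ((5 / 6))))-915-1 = -27850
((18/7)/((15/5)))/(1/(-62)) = -372/7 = -53.14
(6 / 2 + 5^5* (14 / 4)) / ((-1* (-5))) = 21881 / 10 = 2188.10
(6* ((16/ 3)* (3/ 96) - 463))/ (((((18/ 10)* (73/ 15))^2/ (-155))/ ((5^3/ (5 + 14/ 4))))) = 67255468750/ 815337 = 82487.94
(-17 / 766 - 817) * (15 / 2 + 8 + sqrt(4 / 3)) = -19401009 / 1532 - 208613 * sqrt(3) / 383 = -13607.26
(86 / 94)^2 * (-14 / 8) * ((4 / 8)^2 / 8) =-12943 / 282752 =-0.05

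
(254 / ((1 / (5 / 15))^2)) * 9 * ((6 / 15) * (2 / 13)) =1016 / 65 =15.63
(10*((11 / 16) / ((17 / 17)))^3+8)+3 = 29183 / 2048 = 14.25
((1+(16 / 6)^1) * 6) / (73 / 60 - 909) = -0.02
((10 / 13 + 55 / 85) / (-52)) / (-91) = 313 / 1045772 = 0.00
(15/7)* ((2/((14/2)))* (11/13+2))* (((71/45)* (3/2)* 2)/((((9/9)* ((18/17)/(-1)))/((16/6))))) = -357272/17199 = -20.77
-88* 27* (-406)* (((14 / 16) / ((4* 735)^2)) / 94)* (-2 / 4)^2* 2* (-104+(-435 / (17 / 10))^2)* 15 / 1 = 13560051681 / 26622680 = 509.34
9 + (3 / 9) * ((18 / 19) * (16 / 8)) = 183 / 19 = 9.63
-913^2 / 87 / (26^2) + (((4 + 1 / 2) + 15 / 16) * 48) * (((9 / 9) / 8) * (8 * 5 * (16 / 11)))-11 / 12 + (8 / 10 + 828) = 2193011902 / 808665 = 2711.89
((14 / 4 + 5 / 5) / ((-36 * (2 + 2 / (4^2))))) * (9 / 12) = -3 / 68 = -0.04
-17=-17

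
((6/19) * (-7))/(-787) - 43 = -43.00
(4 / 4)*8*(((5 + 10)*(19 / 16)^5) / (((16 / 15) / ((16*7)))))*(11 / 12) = 14299471725 / 524288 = 27274.08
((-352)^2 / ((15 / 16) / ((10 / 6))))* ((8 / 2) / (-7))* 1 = -7929856 / 63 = -125870.73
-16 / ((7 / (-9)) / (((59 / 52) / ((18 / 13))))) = 118 / 7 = 16.86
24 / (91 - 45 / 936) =832 / 3153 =0.26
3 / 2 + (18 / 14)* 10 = 14.36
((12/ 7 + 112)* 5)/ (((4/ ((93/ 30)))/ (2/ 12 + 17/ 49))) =931519/ 4116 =226.32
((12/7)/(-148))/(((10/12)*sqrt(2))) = -9*sqrt(2)/1295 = -0.01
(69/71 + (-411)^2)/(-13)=-11993460/923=-12994.00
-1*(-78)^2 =-6084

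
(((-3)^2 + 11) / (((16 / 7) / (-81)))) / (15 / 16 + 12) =-54.78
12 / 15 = 4 / 5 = 0.80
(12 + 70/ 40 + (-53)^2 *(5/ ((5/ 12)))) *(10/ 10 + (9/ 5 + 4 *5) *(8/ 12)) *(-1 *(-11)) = 345715381/ 60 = 5761923.02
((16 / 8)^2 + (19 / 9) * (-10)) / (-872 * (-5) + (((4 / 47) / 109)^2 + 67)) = -4041749866 / 1045684674891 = -0.00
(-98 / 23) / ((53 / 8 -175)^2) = -6272 / 41731407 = -0.00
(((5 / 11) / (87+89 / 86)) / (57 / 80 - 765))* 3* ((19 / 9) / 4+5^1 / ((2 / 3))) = -2485400 / 15276150549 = -0.00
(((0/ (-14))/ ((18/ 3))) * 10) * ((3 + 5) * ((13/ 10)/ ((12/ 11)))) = 0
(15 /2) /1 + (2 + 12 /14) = 145 /14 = 10.36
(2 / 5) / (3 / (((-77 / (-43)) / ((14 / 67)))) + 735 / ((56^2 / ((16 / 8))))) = 0.49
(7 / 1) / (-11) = -7 / 11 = -0.64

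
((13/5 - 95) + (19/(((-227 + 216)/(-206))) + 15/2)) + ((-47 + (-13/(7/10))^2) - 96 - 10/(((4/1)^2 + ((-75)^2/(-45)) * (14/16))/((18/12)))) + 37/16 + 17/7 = 5129199283/10736880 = 477.72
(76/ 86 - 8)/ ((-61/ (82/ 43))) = 25092/ 112789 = 0.22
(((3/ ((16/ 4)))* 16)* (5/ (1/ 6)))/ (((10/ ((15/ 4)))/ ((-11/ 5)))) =-297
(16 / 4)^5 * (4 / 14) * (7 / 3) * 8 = 16384 / 3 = 5461.33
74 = 74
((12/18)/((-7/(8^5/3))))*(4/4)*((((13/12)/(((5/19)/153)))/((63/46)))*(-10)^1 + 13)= 6311378944/1323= 4770505.63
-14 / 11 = -1.27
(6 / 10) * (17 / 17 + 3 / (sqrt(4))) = 1.50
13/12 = 1.08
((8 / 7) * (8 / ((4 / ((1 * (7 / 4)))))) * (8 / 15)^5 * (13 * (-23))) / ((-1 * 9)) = 39190528 / 6834375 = 5.73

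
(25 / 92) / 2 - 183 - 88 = -49839 / 184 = -270.86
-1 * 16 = -16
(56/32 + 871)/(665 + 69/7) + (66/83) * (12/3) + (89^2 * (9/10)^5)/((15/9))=137763324566651/49011500000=2810.84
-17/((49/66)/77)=-12342/7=-1763.14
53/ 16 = 3.31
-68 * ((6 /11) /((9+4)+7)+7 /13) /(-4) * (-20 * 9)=-247554 /143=-1731.15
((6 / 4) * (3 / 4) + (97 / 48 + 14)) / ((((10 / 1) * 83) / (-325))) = -53495 / 7968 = -6.71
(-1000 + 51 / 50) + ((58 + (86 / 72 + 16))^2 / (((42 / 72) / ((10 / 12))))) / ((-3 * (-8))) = -1802842843 / 2721600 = -662.42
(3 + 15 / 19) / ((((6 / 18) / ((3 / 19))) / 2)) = 1296 / 361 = 3.59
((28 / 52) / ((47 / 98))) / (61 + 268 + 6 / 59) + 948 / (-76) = -2810948513 / 225411953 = -12.47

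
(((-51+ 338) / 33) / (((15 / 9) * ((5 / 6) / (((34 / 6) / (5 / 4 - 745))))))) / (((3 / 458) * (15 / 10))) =-300448 / 61875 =-4.86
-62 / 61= -1.02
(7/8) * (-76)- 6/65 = -8657/130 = -66.59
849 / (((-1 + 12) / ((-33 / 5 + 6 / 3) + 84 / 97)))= -1537539 / 5335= -288.20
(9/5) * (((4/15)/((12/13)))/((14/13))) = 169/350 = 0.48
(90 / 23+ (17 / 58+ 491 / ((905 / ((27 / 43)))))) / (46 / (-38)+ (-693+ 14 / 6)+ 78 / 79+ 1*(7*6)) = -1062874174209 / 151686102702110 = -0.01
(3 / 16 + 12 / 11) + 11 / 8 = 467 / 176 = 2.65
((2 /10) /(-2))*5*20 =-10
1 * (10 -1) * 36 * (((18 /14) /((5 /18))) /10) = 149.97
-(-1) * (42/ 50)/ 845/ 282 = 0.00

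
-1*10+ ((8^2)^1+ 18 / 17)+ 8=1072 / 17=63.06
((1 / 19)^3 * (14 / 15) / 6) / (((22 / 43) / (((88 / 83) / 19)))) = 1204 / 486748935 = 0.00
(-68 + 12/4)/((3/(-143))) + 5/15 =9296/3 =3098.67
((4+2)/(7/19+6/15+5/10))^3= 1481544000/13997521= 105.84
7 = 7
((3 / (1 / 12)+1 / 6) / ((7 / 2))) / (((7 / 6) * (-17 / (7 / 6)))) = -31 / 51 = -0.61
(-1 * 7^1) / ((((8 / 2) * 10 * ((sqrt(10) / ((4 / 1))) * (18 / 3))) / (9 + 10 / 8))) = -287 * sqrt(10) / 2400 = -0.38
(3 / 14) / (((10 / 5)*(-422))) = -3 / 11816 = -0.00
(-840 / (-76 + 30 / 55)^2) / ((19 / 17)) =-86394 / 654455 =-0.13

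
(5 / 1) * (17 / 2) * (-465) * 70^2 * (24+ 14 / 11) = -26920477500 / 11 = -2447316136.36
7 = 7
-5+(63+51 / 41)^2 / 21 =2253817 / 11767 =191.54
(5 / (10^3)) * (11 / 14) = 11 / 2800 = 0.00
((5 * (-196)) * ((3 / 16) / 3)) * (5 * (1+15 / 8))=-28175 / 32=-880.47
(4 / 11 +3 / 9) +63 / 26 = 3.12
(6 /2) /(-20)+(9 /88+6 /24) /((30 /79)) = 2053 /2640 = 0.78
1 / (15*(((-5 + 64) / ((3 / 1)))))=1 / 295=0.00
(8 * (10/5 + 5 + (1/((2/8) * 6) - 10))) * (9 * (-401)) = 67368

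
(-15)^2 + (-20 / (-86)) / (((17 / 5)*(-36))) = 2960525 / 13158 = 225.00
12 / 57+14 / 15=326 / 285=1.14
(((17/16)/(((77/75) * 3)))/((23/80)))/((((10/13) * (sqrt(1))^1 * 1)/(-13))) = -71825/3542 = -20.28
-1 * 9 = -9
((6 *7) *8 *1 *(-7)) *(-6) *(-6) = -84672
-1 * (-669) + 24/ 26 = 8709/ 13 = 669.92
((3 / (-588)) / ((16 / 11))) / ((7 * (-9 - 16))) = 11 / 548800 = 0.00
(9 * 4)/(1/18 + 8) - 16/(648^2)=17005967/3805380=4.47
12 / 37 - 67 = -2467 / 37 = -66.68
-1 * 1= -1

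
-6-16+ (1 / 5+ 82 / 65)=-267 / 13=-20.54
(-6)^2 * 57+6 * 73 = 2490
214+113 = 327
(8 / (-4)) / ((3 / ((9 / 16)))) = -0.38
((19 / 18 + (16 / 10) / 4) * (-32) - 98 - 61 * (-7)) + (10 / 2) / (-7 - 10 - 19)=282.28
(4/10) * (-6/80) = -3/100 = -0.03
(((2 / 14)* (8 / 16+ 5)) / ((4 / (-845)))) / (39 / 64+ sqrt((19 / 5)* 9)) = 4833400 / 1616559 - 4759040* sqrt(95) / 1616559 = -25.70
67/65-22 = -20.97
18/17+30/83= 2004/1411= 1.42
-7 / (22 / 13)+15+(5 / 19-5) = 6.13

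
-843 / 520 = -1.62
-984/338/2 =-246/169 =-1.46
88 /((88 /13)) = 13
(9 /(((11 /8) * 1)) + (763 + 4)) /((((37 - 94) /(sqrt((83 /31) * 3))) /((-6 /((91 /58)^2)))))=57248552 * sqrt(7719) /53652599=93.75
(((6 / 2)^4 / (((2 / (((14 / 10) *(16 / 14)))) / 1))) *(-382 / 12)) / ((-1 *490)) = 4.21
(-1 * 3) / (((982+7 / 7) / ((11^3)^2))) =-5314683 / 983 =-5406.60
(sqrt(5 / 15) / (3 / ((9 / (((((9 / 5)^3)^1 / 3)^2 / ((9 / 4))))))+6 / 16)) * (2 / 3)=250000 * sqrt(3) / 1051731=0.41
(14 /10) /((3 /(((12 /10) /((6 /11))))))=77 /75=1.03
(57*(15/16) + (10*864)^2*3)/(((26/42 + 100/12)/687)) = 51694561736685/3008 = 17185692066.72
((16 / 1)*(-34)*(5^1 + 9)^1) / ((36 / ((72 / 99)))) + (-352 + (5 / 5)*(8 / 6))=-49948 / 99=-504.53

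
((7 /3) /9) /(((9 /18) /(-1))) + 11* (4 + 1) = 1471 /27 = 54.48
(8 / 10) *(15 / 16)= 3 / 4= 0.75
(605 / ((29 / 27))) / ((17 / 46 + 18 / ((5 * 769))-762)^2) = 511007754361500 / 526246949030990261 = 0.00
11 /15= 0.73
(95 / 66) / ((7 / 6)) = 95 / 77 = 1.23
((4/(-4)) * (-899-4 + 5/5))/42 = 451/21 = 21.48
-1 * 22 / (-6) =11 / 3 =3.67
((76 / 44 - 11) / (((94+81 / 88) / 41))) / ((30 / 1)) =-5576 / 41765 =-0.13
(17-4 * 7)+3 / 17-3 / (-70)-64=-88989 / 1190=-74.78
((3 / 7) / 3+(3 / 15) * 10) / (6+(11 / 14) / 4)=120 / 347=0.35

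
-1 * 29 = -29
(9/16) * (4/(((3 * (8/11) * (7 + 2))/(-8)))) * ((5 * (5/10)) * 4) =-55/6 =-9.17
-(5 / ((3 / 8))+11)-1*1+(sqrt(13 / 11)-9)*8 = -88.64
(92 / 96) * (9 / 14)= 0.62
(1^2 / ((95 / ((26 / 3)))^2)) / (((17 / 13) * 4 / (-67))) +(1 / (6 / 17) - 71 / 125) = 29808299 / 13808250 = 2.16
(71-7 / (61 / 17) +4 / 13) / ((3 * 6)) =27500 / 7137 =3.85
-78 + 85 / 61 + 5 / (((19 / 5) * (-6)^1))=-534247 / 6954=-76.83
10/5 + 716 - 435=283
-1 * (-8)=8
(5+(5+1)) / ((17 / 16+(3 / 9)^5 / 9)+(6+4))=384912 / 387115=0.99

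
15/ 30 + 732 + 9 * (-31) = 907/ 2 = 453.50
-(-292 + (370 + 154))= -232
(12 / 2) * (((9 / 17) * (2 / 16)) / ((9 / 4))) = 3 / 17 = 0.18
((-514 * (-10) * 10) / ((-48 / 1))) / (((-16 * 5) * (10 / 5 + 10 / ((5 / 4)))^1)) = 257 / 192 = 1.34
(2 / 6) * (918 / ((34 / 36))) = 324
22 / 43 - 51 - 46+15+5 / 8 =-27817 / 344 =-80.86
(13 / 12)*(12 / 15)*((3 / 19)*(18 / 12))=39 / 190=0.21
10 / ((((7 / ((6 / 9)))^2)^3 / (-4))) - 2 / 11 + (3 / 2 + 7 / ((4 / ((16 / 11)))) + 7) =20498046599 / 1886854662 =10.86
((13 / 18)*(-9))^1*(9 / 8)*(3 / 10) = -351 / 160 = -2.19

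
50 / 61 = 0.82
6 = 6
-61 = -61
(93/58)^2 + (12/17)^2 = 2983977/972196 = 3.07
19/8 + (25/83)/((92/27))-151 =-2268451/15272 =-148.54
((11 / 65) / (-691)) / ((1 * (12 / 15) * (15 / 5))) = -11 / 107796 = -0.00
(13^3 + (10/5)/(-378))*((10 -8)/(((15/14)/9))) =1660928/45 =36909.51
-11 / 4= -2.75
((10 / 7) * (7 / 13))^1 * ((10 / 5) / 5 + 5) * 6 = 324 / 13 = 24.92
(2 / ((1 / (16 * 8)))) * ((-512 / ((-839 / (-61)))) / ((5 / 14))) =-111935488 / 4195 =-26683.07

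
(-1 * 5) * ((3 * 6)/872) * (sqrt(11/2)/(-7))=0.03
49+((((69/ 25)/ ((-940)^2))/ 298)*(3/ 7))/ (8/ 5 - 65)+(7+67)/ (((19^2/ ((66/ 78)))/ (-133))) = 18711922579928871/ 721599512452000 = 25.93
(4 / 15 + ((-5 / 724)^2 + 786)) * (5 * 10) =30910660595 / 786264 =39313.34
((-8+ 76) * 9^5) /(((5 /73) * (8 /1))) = 73279809 /10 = 7327980.90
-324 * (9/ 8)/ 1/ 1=-729/ 2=-364.50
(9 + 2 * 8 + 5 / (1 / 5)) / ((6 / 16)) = 400 / 3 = 133.33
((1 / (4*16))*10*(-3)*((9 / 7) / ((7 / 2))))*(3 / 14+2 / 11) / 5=-1647 / 120736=-0.01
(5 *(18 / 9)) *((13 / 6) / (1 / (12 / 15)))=52 / 3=17.33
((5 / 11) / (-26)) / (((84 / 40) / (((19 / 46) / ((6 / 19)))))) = -9025 / 828828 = -0.01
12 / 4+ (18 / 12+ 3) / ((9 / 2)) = 4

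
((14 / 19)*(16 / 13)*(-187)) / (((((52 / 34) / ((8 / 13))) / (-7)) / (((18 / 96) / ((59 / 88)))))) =328988352 / 2462837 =133.58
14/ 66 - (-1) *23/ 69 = 6/ 11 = 0.55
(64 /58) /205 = 32 /5945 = 0.01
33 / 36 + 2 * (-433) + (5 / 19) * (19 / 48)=-864.98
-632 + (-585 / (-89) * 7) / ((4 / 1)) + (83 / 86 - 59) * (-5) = -5056581 / 15308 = -330.32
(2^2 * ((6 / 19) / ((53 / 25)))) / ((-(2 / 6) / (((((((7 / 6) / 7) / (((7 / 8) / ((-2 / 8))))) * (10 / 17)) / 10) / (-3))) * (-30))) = 20 / 359499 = 0.00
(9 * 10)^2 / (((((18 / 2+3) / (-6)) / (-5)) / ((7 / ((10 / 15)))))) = 212625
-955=-955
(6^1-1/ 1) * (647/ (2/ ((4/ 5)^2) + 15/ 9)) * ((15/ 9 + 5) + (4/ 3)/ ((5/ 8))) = 683232/ 115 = 5941.15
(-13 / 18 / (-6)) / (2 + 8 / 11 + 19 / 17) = 0.03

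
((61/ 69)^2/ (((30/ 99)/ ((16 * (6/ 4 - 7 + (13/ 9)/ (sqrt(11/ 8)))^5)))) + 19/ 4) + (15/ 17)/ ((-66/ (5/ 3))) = -6123137854894531/ 19471014090 + 3094697694584977 * sqrt(22)/ 56695011615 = -58448.14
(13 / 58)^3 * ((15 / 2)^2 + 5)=538265 / 780448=0.69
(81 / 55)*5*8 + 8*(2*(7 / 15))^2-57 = 21973 / 2475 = 8.88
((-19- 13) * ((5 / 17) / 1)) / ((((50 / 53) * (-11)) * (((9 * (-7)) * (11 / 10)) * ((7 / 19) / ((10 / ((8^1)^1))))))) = -40280 / 907137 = -0.04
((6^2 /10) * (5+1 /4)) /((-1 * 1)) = -189 /10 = -18.90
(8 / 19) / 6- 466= -26558 / 57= -465.93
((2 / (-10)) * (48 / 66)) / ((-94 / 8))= 32 / 2585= 0.01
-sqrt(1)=-1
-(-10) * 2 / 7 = 20 / 7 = 2.86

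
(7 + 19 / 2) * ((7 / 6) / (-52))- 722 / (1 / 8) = -1201485 / 208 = -5776.37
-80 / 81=-0.99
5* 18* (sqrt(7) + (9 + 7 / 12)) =90* sqrt(7) + 1725 / 2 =1100.62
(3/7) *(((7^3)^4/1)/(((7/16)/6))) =81352871712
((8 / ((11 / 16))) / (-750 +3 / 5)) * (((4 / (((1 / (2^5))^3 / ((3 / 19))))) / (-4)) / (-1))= -20971520 / 261041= -80.34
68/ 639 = 0.11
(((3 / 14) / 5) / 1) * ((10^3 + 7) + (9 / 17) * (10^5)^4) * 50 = 13500000000000000256785 / 119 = 113445378151260506359.54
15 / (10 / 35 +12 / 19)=1995 / 122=16.35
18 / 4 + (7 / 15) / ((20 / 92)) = 997 / 150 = 6.65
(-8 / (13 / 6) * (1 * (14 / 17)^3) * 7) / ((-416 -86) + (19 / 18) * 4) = 9261 / 319345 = 0.03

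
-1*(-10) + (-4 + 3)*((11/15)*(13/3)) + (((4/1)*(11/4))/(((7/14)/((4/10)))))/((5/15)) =299/9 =33.22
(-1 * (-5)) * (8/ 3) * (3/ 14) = 20/ 7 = 2.86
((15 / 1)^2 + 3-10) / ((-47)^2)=218 / 2209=0.10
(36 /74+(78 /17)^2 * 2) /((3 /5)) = 70.98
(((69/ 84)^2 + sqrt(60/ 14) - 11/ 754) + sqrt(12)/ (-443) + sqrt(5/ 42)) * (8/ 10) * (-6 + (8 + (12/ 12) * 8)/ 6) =-4 * sqrt(210)/ 9 - 195121/ 110838 + 16 * sqrt(3)/ 1329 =-8.18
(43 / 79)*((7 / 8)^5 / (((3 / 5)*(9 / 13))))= 46975565 / 69894144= 0.67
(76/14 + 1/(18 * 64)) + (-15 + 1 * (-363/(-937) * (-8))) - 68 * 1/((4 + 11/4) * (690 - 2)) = -12363791329/974719872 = -12.68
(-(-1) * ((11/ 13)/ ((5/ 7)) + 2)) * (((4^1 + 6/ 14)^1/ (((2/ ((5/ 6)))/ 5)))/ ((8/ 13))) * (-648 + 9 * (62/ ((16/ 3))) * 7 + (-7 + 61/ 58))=194595525/ 51968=3744.53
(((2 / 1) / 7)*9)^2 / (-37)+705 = 704.82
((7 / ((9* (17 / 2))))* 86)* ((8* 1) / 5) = 9632 / 765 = 12.59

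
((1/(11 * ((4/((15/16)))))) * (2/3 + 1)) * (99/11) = 225/704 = 0.32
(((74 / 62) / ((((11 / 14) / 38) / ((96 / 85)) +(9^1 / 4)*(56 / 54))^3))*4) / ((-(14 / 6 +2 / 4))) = -118293685258420224 / 913002952515347129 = -0.13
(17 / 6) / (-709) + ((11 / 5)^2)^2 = 62272189 / 2658750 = 23.42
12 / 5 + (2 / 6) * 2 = 3.07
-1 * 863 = -863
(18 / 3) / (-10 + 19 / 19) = -2 / 3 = -0.67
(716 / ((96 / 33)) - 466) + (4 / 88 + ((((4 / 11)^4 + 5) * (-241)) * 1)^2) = 2507104558422613 / 1714871048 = 1461978.47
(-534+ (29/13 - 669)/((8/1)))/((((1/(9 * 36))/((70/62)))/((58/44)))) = -1319632965/4433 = -297683.95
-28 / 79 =-0.35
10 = 10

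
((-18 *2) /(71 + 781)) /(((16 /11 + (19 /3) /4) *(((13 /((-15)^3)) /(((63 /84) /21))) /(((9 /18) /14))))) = 334125 /72544108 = 0.00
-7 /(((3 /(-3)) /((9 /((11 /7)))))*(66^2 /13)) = 637 /5324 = 0.12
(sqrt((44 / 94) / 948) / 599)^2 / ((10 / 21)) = 77 / 26644562260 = 0.00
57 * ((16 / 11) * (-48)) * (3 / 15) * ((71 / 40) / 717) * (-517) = 6086688 / 5975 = 1018.69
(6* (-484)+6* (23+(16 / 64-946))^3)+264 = -150852889593 / 32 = -4714152799.78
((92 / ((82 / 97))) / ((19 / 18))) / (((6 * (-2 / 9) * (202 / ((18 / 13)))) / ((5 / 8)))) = -2710665 / 8182616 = -0.33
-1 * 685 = -685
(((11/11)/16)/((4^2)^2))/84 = 1/344064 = 0.00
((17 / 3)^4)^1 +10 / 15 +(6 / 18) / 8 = 668627 / 648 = 1031.83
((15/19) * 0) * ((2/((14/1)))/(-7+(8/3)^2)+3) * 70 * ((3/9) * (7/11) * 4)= 0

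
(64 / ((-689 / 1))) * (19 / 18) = -608 / 6201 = -0.10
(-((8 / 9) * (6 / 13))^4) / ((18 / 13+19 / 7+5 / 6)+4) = -917504 / 289298763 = -0.00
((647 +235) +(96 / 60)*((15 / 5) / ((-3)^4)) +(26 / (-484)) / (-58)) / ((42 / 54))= 1134.08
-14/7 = -2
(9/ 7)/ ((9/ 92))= 92/ 7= 13.14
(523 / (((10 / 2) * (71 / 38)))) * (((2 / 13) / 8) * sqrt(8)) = 9937 * sqrt(2) / 4615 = 3.05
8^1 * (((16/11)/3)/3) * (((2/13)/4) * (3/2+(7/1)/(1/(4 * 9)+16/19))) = 17312/36465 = 0.47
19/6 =3.17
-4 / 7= -0.57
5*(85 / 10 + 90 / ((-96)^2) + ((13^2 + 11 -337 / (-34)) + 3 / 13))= 112389525 / 113152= 993.26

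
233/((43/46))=10718/43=249.26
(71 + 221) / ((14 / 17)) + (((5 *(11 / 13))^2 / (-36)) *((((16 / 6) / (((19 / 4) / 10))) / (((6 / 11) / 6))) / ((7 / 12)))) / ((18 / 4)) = 624249862 / 1820637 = 342.87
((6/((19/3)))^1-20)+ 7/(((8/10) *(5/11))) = 15/76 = 0.20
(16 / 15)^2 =256 / 225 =1.14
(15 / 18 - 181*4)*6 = -4339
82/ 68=41/ 34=1.21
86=86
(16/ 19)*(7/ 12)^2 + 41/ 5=7256/ 855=8.49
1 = 1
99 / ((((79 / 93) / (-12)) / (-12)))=1325808 / 79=16782.38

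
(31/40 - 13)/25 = -489/1000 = -0.49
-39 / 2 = -19.50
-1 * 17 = -17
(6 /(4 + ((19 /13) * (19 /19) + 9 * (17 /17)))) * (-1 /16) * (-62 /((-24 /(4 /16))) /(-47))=403 /1131008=0.00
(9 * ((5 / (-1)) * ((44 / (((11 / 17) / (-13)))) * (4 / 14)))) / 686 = 39780 / 2401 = 16.57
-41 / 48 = -0.85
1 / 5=0.20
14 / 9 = 1.56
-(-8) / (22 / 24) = 96 / 11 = 8.73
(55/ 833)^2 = 3025/ 693889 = 0.00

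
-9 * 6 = -54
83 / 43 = 1.93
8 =8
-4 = -4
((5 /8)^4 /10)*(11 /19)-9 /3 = -2.99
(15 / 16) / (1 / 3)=45 / 16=2.81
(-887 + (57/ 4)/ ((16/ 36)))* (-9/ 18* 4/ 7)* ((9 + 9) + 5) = 314617/ 56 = 5618.16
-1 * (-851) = 851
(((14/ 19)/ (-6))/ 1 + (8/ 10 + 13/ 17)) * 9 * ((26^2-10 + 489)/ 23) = 4841298/ 7429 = 651.68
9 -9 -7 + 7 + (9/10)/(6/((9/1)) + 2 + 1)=27/110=0.25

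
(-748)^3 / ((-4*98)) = 52313624 / 49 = 1067624.98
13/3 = 4.33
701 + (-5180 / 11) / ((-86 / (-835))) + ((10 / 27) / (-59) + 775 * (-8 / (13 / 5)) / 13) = -516316015079 / 127339641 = -4054.64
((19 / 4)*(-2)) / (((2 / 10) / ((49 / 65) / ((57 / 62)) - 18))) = 31826 / 39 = 816.05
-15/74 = -0.20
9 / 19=0.47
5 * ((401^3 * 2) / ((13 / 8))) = 5158496080 / 13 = 396807390.77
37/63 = 0.59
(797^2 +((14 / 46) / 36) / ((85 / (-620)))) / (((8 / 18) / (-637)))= -711943130899 / 782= -910413210.87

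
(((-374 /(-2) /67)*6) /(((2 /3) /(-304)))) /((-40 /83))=5308182 /335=15845.32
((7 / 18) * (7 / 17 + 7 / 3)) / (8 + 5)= 490 / 5967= 0.08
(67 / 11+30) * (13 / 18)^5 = 147403321 / 20785248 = 7.09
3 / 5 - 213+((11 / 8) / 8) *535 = -120.45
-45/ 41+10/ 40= -139/ 164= -0.85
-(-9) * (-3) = -27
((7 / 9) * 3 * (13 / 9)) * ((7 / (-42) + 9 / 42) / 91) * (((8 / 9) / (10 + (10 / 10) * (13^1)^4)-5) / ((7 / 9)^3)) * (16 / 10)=-10285496 / 342994855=-0.03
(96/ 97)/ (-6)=-16/ 97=-0.16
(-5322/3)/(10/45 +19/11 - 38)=175626/3569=49.21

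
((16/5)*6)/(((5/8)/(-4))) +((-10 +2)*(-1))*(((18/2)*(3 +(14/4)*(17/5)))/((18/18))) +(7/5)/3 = 71279/75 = 950.39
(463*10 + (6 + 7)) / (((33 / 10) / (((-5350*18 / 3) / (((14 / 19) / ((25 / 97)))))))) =-15797327.29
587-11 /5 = 2924 /5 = 584.80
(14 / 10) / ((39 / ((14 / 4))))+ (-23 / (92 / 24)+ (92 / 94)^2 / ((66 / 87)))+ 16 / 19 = -678731791 / 180055590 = -3.77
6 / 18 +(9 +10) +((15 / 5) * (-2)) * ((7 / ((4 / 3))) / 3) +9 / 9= 59 / 6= 9.83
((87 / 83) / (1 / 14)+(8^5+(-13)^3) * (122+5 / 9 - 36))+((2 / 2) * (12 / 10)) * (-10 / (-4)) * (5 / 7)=13836491968 / 5229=2646106.71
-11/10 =-1.10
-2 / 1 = -2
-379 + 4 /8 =-757 /2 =-378.50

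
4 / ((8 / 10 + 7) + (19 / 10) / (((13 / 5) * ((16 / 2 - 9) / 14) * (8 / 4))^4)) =1142440 / 30739633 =0.04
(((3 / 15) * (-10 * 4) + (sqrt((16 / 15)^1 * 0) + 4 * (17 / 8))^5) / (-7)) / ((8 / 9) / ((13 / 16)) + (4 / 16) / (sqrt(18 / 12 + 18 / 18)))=-26574930720 / 4491697 + 19432918089 * sqrt(10) / 71867152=-5061.38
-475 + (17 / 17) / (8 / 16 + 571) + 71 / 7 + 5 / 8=-29714459 / 64008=-464.23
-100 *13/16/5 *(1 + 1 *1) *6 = -195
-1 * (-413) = 413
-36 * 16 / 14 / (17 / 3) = -864 / 119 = -7.26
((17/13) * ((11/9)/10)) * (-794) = -126.90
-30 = -30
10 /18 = 5 /9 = 0.56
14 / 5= 2.80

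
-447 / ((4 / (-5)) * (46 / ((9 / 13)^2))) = 181035 / 31096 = 5.82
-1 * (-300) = 300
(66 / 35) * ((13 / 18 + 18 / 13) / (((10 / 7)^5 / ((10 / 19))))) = 13020623 / 37050000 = 0.35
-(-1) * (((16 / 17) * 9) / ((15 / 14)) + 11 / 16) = 11687 / 1360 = 8.59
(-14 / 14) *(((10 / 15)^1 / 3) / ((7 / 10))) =-0.32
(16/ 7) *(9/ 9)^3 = 16/ 7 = 2.29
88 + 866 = 954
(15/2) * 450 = 3375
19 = 19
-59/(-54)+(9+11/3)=743/54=13.76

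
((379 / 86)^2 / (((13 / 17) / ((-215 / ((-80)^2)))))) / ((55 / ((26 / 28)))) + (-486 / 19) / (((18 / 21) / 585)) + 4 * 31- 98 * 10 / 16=-56027930184843 / 3220940800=-17394.90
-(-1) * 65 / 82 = 65 / 82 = 0.79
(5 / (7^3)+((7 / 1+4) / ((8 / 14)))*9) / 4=237719 / 5488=43.32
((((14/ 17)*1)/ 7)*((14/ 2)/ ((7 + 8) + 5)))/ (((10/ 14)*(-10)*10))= -49/ 85000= -0.00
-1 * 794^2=-630436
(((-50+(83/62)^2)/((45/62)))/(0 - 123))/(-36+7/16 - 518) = -0.00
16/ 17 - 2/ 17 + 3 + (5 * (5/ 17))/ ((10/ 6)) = 80/ 17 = 4.71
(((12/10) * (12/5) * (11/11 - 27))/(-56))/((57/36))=2808/3325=0.84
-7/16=-0.44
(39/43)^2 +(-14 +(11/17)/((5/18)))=-1704923/157165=-10.85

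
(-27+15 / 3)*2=-44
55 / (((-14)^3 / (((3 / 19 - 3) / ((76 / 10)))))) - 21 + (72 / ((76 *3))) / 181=-3763553043 / 179295704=-20.99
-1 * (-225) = 225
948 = 948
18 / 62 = 9 / 31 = 0.29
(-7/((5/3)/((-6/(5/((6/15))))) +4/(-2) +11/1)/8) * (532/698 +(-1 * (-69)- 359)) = 3179736/69451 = 45.78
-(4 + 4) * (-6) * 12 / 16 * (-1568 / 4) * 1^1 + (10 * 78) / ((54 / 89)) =-115438 / 9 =-12826.44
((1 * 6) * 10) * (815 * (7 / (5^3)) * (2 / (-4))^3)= -3423 / 10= -342.30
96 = 96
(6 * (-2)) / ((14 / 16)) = -96 / 7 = -13.71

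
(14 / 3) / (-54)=-0.09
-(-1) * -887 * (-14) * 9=111762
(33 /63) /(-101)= -11 /2121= -0.01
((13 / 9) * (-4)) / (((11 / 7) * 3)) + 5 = 1121 / 297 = 3.77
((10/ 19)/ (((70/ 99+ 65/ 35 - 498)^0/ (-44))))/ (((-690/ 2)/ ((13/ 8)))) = 143/ 1311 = 0.11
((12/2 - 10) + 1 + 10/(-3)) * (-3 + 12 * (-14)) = 1083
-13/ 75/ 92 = -13/ 6900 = -0.00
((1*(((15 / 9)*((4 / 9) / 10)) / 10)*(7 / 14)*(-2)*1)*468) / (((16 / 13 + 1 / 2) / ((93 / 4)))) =-10478 / 225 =-46.57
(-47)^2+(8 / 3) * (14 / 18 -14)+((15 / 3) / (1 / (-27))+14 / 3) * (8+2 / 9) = 9919 / 9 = 1102.11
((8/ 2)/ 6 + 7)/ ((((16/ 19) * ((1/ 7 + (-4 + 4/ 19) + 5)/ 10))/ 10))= 290605/ 432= 672.70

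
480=480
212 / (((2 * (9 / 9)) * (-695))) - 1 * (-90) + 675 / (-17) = 592423 / 11815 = 50.14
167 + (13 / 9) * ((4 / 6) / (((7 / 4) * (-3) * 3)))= 283963 / 1701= 166.94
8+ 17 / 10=97 / 10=9.70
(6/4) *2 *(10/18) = 1.67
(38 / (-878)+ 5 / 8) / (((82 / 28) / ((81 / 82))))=1158381 / 5903672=0.20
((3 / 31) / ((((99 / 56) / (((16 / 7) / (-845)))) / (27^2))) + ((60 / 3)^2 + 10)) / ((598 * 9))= 59054173 / 775398195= 0.08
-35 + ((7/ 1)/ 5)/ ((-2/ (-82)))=112/ 5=22.40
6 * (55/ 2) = 165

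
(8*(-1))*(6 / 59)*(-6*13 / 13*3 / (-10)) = -432 / 295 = -1.46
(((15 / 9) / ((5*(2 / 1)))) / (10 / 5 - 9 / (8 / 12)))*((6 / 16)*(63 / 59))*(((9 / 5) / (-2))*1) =0.01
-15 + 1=-14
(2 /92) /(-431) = -1 /19826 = -0.00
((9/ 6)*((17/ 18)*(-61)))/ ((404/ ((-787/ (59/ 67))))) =191.17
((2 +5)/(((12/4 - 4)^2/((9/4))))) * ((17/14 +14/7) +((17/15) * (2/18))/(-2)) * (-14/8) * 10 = -10423/12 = -868.58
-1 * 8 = -8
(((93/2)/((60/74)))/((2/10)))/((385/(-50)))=-5735/154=-37.24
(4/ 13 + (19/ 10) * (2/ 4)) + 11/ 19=9073/ 4940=1.84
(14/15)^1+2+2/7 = 338/105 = 3.22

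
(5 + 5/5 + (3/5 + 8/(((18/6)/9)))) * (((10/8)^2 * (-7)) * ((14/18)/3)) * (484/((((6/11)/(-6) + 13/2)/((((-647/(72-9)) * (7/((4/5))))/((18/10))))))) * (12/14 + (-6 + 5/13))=-1556569.37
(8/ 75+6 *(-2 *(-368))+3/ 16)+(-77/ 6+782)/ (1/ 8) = 4227851/ 400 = 10569.63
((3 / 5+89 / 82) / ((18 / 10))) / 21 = 691 / 15498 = 0.04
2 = 2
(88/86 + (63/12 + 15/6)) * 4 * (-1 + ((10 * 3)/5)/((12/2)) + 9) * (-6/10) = -40743/215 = -189.50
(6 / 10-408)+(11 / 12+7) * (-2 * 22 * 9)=-17712 / 5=-3542.40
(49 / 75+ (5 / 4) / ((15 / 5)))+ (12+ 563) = 57607 / 100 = 576.07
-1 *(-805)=805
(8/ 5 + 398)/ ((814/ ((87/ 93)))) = 783/ 1705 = 0.46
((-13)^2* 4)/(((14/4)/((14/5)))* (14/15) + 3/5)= 20280/53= 382.64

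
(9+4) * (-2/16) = -13/8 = -1.62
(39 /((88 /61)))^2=730.84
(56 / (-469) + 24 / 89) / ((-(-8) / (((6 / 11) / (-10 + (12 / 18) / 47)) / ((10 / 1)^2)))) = -2961 / 288609200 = -0.00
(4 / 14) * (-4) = -1.14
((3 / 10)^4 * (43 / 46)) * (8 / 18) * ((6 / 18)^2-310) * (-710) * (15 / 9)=8514817 / 6900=1234.03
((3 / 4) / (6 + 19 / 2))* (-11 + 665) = 981 / 31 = 31.65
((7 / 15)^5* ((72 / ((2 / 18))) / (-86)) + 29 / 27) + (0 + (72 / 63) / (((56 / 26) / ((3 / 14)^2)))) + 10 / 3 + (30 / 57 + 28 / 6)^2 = 196432070793731 / 6289434506250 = 31.23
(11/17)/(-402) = -11/6834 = -0.00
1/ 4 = 0.25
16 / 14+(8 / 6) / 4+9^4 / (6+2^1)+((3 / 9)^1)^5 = 11180405 / 13608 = 821.61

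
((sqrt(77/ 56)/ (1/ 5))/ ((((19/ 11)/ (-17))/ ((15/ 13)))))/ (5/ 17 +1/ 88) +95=95 - 5245350*sqrt(22)/ 112879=-122.96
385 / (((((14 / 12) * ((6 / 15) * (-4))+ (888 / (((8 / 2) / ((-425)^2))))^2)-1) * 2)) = 825 / 6891041792410702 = 0.00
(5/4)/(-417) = -5/1668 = -0.00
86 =86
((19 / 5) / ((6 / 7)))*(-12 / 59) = -266 / 295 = -0.90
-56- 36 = -92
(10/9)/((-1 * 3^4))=-10/729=-0.01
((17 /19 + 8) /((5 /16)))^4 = 53459728531456 /81450625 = 656345.22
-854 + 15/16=-853.06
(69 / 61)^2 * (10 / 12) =7935 / 7442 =1.07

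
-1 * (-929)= 929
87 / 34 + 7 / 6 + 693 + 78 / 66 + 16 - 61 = 366281 / 561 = 652.91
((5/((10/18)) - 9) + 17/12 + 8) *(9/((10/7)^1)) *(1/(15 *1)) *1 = 791/200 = 3.96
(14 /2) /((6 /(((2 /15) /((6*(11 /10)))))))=0.02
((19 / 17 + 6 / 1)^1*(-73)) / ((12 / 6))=-8833 / 34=-259.79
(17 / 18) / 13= 17 / 234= 0.07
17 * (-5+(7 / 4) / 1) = -221 / 4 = -55.25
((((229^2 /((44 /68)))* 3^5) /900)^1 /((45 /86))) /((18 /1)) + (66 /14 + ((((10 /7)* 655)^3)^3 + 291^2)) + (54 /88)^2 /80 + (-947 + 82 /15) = 257767585347603361142102843916396112027013 /468747498912000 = 549907116189211256712760500.00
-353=-353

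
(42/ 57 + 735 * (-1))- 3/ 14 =-195371/ 266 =-734.48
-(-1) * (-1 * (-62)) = 62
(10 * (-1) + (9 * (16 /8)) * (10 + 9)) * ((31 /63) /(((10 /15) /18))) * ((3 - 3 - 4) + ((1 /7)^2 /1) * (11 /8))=-12018483 /686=-17519.65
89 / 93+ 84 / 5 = 8257 / 465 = 17.76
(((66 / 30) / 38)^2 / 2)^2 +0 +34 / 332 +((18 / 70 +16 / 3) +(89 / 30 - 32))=-70690272165579 / 3028660040000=-23.34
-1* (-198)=198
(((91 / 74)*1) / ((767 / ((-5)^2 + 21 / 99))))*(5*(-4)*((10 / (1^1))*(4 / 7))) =-332800 / 72039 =-4.62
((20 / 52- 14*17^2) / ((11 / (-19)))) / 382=999267 / 54626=18.29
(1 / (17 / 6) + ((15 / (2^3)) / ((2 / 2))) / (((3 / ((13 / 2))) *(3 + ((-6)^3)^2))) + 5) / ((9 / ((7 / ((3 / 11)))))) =5231118893 / 342663696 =15.27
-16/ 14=-8/ 7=-1.14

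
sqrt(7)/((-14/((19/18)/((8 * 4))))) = -19 * sqrt(7)/8064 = -0.01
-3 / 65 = -0.05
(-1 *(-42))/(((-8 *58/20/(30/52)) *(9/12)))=-525/377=-1.39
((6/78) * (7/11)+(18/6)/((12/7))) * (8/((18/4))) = 1372/429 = 3.20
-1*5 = -5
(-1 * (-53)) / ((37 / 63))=3339 / 37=90.24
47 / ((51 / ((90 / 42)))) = 235 / 119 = 1.97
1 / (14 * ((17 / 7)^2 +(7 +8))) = 7 / 2048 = 0.00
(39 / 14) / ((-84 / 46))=-299 / 196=-1.53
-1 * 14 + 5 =-9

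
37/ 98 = 0.38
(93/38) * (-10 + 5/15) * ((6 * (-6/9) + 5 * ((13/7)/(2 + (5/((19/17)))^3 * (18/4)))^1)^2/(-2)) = 5374290379813840539/28724280697433251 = 187.10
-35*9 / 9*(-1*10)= 350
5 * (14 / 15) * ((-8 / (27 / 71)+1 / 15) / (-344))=19817 / 69660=0.28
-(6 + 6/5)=-36/5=-7.20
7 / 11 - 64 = -697 / 11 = -63.36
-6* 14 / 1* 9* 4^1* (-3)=9072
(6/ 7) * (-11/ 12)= -11/ 14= -0.79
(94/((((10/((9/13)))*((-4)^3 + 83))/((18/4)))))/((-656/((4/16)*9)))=-34263/6481280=-0.01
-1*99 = -99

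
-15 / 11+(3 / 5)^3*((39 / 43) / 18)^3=-1192580833 / 874577000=-1.36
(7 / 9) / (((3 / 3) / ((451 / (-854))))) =-0.41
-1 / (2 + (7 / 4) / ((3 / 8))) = -3 / 20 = -0.15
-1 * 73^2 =-5329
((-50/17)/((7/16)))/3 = -800/357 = -2.24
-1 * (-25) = 25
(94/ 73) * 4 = 376/ 73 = 5.15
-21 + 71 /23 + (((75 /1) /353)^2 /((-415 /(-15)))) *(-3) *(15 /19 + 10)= -81200154791 /4519693039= -17.97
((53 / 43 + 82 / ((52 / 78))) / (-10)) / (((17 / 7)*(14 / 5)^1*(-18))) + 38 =1002679 / 26316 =38.10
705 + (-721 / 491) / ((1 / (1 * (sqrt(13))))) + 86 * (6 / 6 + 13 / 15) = 860.24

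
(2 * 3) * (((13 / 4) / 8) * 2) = 4.88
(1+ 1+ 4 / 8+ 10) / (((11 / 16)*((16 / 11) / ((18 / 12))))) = 75 / 4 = 18.75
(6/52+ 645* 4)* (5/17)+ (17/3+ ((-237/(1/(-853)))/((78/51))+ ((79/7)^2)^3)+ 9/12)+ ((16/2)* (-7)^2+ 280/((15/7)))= 2199679.41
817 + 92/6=2497/3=832.33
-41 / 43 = -0.95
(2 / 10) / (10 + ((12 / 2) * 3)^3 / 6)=1 / 4910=0.00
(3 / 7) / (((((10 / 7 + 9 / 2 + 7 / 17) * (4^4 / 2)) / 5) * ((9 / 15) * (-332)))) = -425 / 32063232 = -0.00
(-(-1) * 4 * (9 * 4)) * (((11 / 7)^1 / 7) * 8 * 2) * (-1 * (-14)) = 50688 / 7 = 7241.14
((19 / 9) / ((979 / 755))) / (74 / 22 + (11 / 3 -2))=14345 / 44322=0.32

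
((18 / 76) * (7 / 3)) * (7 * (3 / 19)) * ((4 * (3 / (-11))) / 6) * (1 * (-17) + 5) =1.33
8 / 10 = 4 / 5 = 0.80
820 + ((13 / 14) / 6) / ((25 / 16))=430552 / 525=820.10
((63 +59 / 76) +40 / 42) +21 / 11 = 1169893 / 17556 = 66.64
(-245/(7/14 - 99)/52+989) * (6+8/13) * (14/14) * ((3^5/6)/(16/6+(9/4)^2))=423468963576/12351703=34284.26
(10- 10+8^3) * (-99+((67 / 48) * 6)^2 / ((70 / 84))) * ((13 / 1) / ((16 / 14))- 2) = -71190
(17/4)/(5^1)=17/20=0.85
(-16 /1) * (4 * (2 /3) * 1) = -128 /3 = -42.67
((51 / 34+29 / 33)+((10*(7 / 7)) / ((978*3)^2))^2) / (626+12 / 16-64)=484762312690673 / 114680251189747881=0.00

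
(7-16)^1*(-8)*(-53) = -3816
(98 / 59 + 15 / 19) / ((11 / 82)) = 225254 / 12331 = 18.27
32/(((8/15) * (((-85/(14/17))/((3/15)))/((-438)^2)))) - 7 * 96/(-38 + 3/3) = -1191531264/53465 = -22286.19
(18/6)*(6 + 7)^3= 6591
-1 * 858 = -858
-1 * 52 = -52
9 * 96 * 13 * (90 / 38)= 505440 / 19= 26602.11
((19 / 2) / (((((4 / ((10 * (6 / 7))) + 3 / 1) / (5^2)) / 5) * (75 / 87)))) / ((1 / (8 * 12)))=495900 / 13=38146.15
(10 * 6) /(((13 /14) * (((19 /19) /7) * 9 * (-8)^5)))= -245 /159744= -0.00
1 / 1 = 1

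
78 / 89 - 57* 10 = -50652 / 89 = -569.12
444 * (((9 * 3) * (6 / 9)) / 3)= 2664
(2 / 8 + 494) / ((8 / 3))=5931 / 32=185.34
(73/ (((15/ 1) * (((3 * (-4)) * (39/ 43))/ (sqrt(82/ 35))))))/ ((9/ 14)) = -3139 * sqrt(2870)/ 157950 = -1.06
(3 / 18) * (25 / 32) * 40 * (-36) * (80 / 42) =-2500 / 7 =-357.14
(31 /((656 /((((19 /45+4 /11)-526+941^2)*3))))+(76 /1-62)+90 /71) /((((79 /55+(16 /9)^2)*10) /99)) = 1288749843512901 /4769149520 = 270226.34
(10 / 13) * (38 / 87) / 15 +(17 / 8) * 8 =57757 / 3393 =17.02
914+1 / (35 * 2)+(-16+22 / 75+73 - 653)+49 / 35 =335693 / 1050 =319.71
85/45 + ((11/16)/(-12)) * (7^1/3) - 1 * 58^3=-37461167/192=-195110.24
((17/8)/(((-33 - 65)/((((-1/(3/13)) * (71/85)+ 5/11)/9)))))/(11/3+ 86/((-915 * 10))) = 1353895/649335456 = 0.00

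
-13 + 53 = 40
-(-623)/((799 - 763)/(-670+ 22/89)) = -104314/9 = -11590.44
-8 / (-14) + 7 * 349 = 17105 / 7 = 2443.57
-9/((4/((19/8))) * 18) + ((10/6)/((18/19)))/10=-0.12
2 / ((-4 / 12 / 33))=-198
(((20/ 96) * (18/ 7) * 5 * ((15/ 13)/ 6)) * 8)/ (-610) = -75/ 11102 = -0.01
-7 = -7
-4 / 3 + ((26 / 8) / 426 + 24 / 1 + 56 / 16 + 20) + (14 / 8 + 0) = 27221 / 568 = 47.92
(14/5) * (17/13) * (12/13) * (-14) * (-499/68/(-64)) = -5.43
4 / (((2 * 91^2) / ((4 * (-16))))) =-128 / 8281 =-0.02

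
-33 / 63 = -11 / 21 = -0.52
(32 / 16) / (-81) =-2 / 81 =-0.02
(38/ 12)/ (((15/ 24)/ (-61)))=-4636/ 15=-309.07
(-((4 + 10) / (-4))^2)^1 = -49 / 4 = -12.25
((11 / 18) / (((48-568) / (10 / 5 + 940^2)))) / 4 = -539979 / 2080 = -259.61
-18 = -18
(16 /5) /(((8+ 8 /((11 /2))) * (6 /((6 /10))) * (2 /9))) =99 /650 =0.15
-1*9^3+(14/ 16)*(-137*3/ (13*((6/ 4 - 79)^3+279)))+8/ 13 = -35240234690/ 48381359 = -728.38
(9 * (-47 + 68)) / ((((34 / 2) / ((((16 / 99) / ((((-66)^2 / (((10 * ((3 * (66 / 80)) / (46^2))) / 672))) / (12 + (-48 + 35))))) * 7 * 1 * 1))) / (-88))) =7 / 1582768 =0.00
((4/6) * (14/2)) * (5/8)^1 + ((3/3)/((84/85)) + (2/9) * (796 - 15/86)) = 979459/5418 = 180.78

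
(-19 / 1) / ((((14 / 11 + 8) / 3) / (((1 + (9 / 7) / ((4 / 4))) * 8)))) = -13376 / 119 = -112.40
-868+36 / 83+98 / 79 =-5680498 / 6557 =-866.33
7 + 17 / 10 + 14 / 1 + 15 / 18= 353 / 15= 23.53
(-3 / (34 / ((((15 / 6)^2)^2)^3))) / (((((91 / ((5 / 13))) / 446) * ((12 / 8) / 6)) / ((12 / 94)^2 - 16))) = 79215087890625 / 124976384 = 633840.45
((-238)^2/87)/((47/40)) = 2265760/4089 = 554.11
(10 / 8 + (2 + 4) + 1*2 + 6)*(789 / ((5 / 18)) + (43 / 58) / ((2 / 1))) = 43321.75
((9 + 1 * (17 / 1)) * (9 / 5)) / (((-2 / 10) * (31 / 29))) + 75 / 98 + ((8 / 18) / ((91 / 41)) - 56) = -97370051 / 355446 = -273.94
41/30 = 1.37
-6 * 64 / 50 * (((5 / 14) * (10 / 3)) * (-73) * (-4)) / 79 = -18688 / 553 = -33.79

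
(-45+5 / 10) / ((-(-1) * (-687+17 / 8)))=356 / 5479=0.06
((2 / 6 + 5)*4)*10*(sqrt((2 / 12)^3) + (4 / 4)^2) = 227.85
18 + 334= 352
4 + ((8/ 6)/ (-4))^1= 11/ 3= 3.67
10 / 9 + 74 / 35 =1016 / 315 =3.23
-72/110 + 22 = 1174/55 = 21.35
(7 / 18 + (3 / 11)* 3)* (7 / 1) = 1673 / 198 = 8.45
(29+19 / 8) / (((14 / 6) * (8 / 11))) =8283 / 448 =18.49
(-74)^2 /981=5476 /981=5.58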